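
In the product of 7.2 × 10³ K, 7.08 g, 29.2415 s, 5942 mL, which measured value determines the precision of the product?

7.2 × 10³ K → 2 s.f.; 7.08 g → 3 s.f.; 29.2415 s → 6 s.f.; 5942 mL → 4 s.f.
The fewest is 2 significant figures, from 7.2 × 10³ K.

7.2 × 10³ K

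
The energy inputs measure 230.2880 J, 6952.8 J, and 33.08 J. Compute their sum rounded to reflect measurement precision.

7216.2 J

230.2880 J + 6952.8 J + 33.08 J = 7216.1680 J.
Addition/subtraction keeps the fewest decimal places: 230.2880 → 4 decimal places, 6952.8 → 1 decimal place, 33.08 → 2 decimal places; limit is 1.
Rounded to 1 decimal place: 7216.2 J.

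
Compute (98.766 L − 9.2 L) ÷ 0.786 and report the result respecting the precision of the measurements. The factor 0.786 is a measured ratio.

114 L

98.766 L − 9.2 L = 89.566 L; the difference is limited to 1 decimal place (3 s.f.).
Carrying full precision, 89.566 ÷ 0.786 = 113.951653944… L; 0.786 has 3 s.f., so the result keeps min(3, 3) = 3 s.f.
Rounded to 3 significant figures: 114 L.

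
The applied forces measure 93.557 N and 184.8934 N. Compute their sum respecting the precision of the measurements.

278.450 N

93.557 N + 184.8934 N = 278.4504 N.
Addition/subtraction keeps the fewest decimal places: 93.557 → 3 decimal places, 184.8934 → 4 decimal places; limit is 3.
Rounded to 3 decimal places: 278.450 N.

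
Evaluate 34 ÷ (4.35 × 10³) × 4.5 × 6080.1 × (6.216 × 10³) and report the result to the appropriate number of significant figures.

34 ÷ (4.35 × 10³) × 4.5 × 6080.1 × (6.216 × 10³) = 1329302.74593…
Multiplication/division keeps the fewest significant figures: 34 → 2 s.f., 4.35 × 10³ → 3 s.f., 4.5 → 2 s.f., 6080.1 → 5 s.f., 6.216 × 10³ → 4 s.f.; limit is 2.
Rounded to 2 significant figures: 1.3 × 10⁶.

1.3 × 10⁶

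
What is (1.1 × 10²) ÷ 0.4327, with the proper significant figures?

2.5 × 10²

(1.1 × 10²) ÷ 0.4327 = 254.217702796…
Multiplication/division keeps the fewest significant figures: 1.1 × 10² → 2 s.f., 0.4327 → 4 s.f.; limit is 2.
Rounded to 2 significant figures: 2.5 × 10².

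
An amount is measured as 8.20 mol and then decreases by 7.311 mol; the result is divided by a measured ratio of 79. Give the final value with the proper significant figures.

0.011 mol

8.20 mol − 7.311 mol = 0.889 mol; the difference is limited to 2 decimal places (2 s.f.).
Carrying full precision, 0.889 ÷ 79 = 0.011253164557… mol; 79 has 2 s.f., so the result keeps min(2, 2) = 2 s.f.
Rounded to 2 significant figures: 0.011 mol.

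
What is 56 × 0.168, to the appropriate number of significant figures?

9.4

56 × 0.168 = 9.408
Multiplication/division keeps the fewest significant figures: 56 → 2 s.f., 0.168 → 3 s.f.; limit is 2.
Rounded to 2 significant figures: 9.4.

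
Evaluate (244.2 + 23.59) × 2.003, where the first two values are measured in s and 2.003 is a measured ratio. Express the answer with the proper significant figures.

536.4 s

244.2 s + 23.59 s = 267.79 s; the sum is limited to 1 decimal place (4 s.f.).
Carrying full precision, 267.79 × 2.003 = 536.38337 s; 2.003 has 4 s.f., so the result keeps min(4, 4) = 4 s.f.
Rounded to 4 significant figures: 536.4 s.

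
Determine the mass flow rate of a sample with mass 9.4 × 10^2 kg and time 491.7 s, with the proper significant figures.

mass flow rate = 9.4 × 10^2 kg ÷ 491.7 s = 1.91173479764… kg/s.
9.4 × 10^2 has 2 significant figures; 491.7 has 4.
Division/multiplication keeps the fewest: 2 significant figures.
Rounded: 1.9 kg/s.

1.9 kg/s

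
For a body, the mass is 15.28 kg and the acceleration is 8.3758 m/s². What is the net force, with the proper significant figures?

net force = 15.28 kg × 8.3758 m/s² = 127.982224 N.
15.28 has 4 significant figures; 8.3758 has 5.
Division/multiplication keeps the fewest: 4 significant figures.
Rounded: 128.0 N.

128.0 N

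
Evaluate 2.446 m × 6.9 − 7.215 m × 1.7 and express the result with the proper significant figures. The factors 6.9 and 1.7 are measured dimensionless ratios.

2.446 × 6.9 = 16.8774 → 17 m (2 s.f., last digit at the 10^0 place).
7.215 × 1.7 = 12.2655 → 12 m (2 s.f., last digit at the 10^0 place).
Difference: 4.6119 m; keep the coarser place, 10^0.
Result: 5 m.

5 m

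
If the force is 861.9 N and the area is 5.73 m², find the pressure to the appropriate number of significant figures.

1.50 × 10^2 Pa

pressure = 861.9 N ÷ 5.73 m² = 150.418848168… Pa.
861.9 has 4 significant figures; 5.73 has 3.
Division/multiplication keeps the fewest: 3 significant figures.
Rounded: 1.50 × 10^2 Pa.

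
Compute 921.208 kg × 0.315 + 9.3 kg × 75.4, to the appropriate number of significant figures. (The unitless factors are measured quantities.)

921.208 × 0.315 = 290.18052 → 2.90 × 10^2 kg (3 s.f., last digit at the 10^0 place).
9.3 × 75.4 = 701.22 → 7.0 × 10^2 kg (2 s.f., last digit at the 10^1 place).
Sum: 991.40052 kg; keep the coarser place, 10^1.
Result: 9.9 × 10^2 kg.

9.9 × 10^2 kg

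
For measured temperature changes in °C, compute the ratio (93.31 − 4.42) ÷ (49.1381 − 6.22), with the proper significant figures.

2.071

93.31 − 4.42 = 88.89, limited to 2 d.p. → 4 s.f.; 49.1381 − 6.22 = 42.9181, limited to 2 d.p. → 4 s.f.
Carrying full precision, 88.89 ÷ 42.9181 = 2.07115412844…; keep min(4, 4) = 4 s.f.
Rounded to 4 significant figures: 2.071.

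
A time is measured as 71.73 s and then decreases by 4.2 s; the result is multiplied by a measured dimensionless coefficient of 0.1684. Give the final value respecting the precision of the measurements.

71.73 s − 4.2 s = 67.53 s; the difference is limited to 1 decimal place (3 s.f.).
Carrying full precision, 67.53 × 0.1684 = 11.372052 s; 0.1684 has 4 s.f., so the result keeps min(3, 4) = 3 s.f.
Rounded to 3 significant figures: 11.4 s.

11.4 s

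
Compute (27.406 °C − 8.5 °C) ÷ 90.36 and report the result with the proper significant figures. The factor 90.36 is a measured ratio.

0.209 °C

27.406 °C − 8.5 °C = 18.906 °C; the difference is limited to 1 decimal place (3 s.f.).
Carrying full precision, 18.906 ÷ 90.36 = 0.209229747676… °C; 90.36 has 4 s.f., so the result keeps min(3, 4) = 3 s.f.
Rounded to 3 significant figures: 0.209 °C.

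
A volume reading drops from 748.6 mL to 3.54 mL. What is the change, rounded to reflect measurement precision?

745.1 mL

748.6 mL − 3.54 mL = 745.06 mL.
Addition/subtraction keeps the fewest decimal places: 748.6 → 1 decimal place, 3.54 → 2 decimal places; limit is 1.
Rounded to 1 decimal place: 745.1 mL.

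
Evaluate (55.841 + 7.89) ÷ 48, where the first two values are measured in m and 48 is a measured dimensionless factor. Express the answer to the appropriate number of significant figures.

55.841 m + 7.89 m = 63.731 m; the sum is limited to 2 decimal places (4 s.f.).
Carrying full precision, 63.731 ÷ 48 = 1.32772916667… m; 48 has 2 s.f., so the result keeps min(4, 2) = 2 s.f.
Rounded to 2 significant figures: 1.3 m.

1.3 m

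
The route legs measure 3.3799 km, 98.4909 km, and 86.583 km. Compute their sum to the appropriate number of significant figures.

3.3799 km + 98.4909 km + 86.583 km = 188.4538 km.
Addition/subtraction keeps the fewest decimal places: 3.3799 → 4 decimal places, 98.4909 → 4 decimal places, 86.583 → 3 decimal places; limit is 3.
Rounded to 3 decimal places: 188.454 km.

188.454 km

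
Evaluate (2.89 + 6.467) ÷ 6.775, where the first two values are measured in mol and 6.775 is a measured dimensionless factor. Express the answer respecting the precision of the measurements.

2.89 mol + 6.467 mol = 9.357 mol; the sum is limited to 2 decimal places (3 s.f.).
Carrying full precision, 9.357 ÷ 6.775 = 1.38110701107… mol; 6.775 has 4 s.f., so the result keeps min(3, 4) = 3 s.f.
Rounded to 3 significant figures: 1.38 mol.

1.38 mol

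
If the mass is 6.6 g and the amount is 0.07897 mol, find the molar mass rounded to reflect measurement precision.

84 g/mol

molar mass = 6.6 g ÷ 0.07897 mol = 83.5760415348… g/mol.
6.6 has 2 significant figures; 0.07897 has 4.
Division/multiplication keeps the fewest: 2 significant figures.
Rounded: 84 g/mol.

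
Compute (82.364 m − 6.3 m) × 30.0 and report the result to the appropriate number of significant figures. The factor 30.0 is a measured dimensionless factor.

2.28 × 10^3 m

82.364 m − 6.3 m = 76.064 m; the difference is limited to 1 decimal place (3 s.f.).
Carrying full precision, 76.064 × 30.0 = 2281.92 m; 30.0 has 3 s.f., so the result keeps min(3, 3) = 3 s.f.
Rounded to 3 significant figures: 2.28 × 10^3 m.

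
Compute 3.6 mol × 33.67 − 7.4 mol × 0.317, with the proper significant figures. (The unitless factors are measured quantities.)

3.6 × 33.67 = 121.212 → 1.2 × 10² mol (2 s.f., last digit at the 10^1 place).
7.4 × 0.317 = 2.3458 → 2.3 mol (2 s.f., last digit at the 10^-1 place).
Difference: 118.8662 mol; keep the coarser place, 10^1.
Result: 1.2 × 10² mol.

1.2 × 10² mol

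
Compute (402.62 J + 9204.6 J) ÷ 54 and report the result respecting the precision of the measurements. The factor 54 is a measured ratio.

402.62 J + 9204.6 J = 9607.22 J; the sum is limited to 1 decimal place (5 s.f.).
Carrying full precision, 9607.22 ÷ 54 = 177.911481481… J; 54 has 2 s.f., so the result keeps min(5, 2) = 2 s.f.
Rounded to 2 significant figures: 1.8 × 10² J.

1.8 × 10² J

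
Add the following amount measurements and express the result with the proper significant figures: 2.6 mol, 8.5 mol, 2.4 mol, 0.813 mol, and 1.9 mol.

16.2 mol

2.6 mol + 8.5 mol + 2.4 mol + 0.813 mol + 1.9 mol = 16.213 mol.
Addition/subtraction keeps the fewest decimal places: 2.6 → 1 decimal place, 8.5 → 1 decimal place, 2.4 → 1 decimal place, 0.813 → 3 decimal places, 1.9 → 1 decimal place; limit is 1.
Rounded to 1 decimal place: 16.2 mol.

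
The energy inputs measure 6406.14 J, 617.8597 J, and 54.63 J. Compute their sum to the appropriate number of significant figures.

6406.14 J + 617.8597 J + 54.63 J = 7078.6297 J.
Addition/subtraction keeps the fewest decimal places: 6406.14 → 2 decimal places, 617.8597 → 4 decimal places, 54.63 → 2 decimal places; limit is 2.
Rounded to 2 decimal places: 7078.63 J.

7078.63 J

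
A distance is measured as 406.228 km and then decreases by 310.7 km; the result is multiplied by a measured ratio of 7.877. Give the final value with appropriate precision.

752 km

406.228 km − 310.7 km = 95.528 km; the difference is limited to 1 decimal place (3 s.f.).
Carrying full precision, 95.528 × 7.877 = 752.474056 km; 7.877 has 4 s.f., so the result keeps min(3, 4) = 3 s.f.
Rounded to 3 significant figures: 752 km.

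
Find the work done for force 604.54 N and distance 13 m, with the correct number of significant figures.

work done = 604.54 N × 13 m = 7859.02 J.
604.54 has 5 significant figures; 13 has 2.
Division/multiplication keeps the fewest: 2 significant figures.
Rounded: 7.9 × 10^3 J.

7.9 × 10^3 J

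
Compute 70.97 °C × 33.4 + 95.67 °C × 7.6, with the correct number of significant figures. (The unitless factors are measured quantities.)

70.97 × 33.4 = 2370.398 → 2.37 × 10^3 °C (3 s.f., last digit at the 10^1 place).
95.67 × 7.6 = 727.092 → 7.3 × 10^2 °C (2 s.f., last digit at the 10^1 place).
Sum: 3097.49 °C; keep the coarser place, 10^1.
Result: 3.10 × 10^3 °C.

3.10 × 10^3 °C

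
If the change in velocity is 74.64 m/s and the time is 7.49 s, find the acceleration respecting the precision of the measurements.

9.97 m/s²

acceleration = 74.64 m/s ÷ 7.49 s = 9.9652870494… m/s².
74.64 has 4 significant figures; 7.49 has 3.
Division/multiplication keeps the fewest: 3 significant figures.
Rounded: 9.97 m/s².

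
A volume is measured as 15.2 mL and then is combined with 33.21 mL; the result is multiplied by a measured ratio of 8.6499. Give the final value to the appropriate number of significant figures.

15.2 mL + 33.21 mL = 48.41 mL; the sum is limited to 1 decimal place (3 s.f.).
Carrying full precision, 48.41 × 8.6499 = 418.741659 mL; 8.6499 has 5 s.f., so the result keeps min(3, 5) = 3 s.f.
Rounded to 3 significant figures: 419 mL.

419 mL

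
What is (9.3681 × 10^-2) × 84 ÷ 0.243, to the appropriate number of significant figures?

(9.3681 × 10^-2) × 84 ÷ 0.243 = 32.3835555556…
Multiplication/division keeps the fewest significant figures: 9.3681 × 10^-2 → 5 s.f., 84 → 2 s.f., 0.243 → 3 s.f.; limit is 2.
Rounded to 2 significant figures: 32.

32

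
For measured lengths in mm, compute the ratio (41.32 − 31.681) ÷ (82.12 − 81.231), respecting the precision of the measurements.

11

41.32 − 31.681 = 9.639, limited to 2 d.p. → 3 s.f.; 82.12 − 81.231 = 0.889, limited to 2 d.p. → 2 s.f.
Carrying full precision, 9.639 ÷ 0.889 = 10.842519685…; keep min(3, 2) = 2 s.f.
Rounded to 2 significant figures: 11.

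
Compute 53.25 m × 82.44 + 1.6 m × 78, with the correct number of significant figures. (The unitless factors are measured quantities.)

4.51 × 10³ m

53.25 × 82.44 = 4389.93 → 4.390 × 10³ m (4 s.f., last digit at the 10^0 place).
1.6 × 78 = 124.8 → 1.2 × 10² m (2 s.f., last digit at the 10^1 place).
Sum: 4514.73 m; keep the coarser place, 10^1.
Result: 4.51 × 10³ m.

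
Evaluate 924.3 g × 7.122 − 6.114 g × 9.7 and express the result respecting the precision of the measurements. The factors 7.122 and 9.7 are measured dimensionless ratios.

924.3 × 7.122 = 6582.8646 → 6583 g (4 s.f., last digit at the 10^0 place).
6.114 × 9.7 = 59.3058 → 59 g (2 s.f., last digit at the 10^0 place).
Difference: 6523.5588 g; keep the coarser place, 10^0.
Result: 6524 g.

6524 g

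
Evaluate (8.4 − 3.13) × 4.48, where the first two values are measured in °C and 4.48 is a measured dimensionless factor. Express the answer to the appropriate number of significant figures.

8.4 °C − 3.13 °C = 5.27 °C; the difference is limited to 1 decimal place (2 s.f.).
Carrying full precision, 5.27 × 4.48 = 23.6096 °C; 4.48 has 3 s.f., so the result keeps min(2, 3) = 2 s.f.
Rounded to 2 significant figures: 24 °C.

24 °C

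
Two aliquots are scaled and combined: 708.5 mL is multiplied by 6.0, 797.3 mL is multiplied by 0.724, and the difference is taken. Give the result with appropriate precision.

708.5 × 6.0 = 4251 → 4.3 × 10^3 mL (2 s.f., last digit at the 10^2 place).
797.3 × 0.724 = 577.2452 → 577 mL (3 s.f., last digit at the 10^0 place).
Difference: 3673.7548 mL; keep the coarser place, 10^2.
Result: 3.7 × 10^3 mL.

3.7 × 10^3 mL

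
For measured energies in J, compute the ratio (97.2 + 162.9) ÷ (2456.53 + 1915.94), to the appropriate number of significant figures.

97.2 + 162.9 = 260.1, limited to 1 d.p. → 4 s.f.; 2456.53 + 1915.94 = 4372.47, limited to 2 d.p. → 6 s.f.
Carrying full precision, 260.1 ÷ 4372.47 = 0.0594858283762…; keep min(4, 6) = 4 s.f.
Rounded to 4 significant figures: 0.05949.

0.05949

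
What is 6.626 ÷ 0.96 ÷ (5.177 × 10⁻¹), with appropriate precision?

13

6.626 ÷ 0.96 ÷ (5.177 × 10⁻¹) = 13.3322065546…
Multiplication/division keeps the fewest significant figures: 6.626 → 4 s.f., 0.96 → 2 s.f., 5.177 × 10⁻¹ → 4 s.f.; limit is 2.
Rounded to 2 significant figures: 13.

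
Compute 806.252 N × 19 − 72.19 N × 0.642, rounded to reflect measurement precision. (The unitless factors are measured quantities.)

806.252 × 19 = 15318.788 → 1.5 × 10⁴ N (2 s.f., last digit at the 10^3 place).
72.19 × 0.642 = 46.34598 → 46.3 N (3 s.f., last digit at the 10^-1 place).
Difference: 15272.44202 N; keep the coarser place, 10^3.
Result: 1.5 × 10⁴ N.

1.5 × 10⁴ N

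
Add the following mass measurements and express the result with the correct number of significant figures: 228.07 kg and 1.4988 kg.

2.2957 × 10^2 kg

228.07 kg + 1.4988 kg = 229.5688 kg.
Addition/subtraction keeps the fewest decimal places: 228.07 → 2 decimal places, 1.4988 → 4 decimal places; limit is 2.
Rounded to 2 decimal places: 2.2957 × 10^2 kg.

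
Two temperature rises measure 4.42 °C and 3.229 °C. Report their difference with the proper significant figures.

4.42 °C − 3.229 °C = 1.191 °C.
Addition/subtraction keeps the fewest decimal places: 4.42 → 2 decimal places, 3.229 → 3 decimal places; limit is 2.
Rounded to 2 decimal places: 1.19 °C.

1.19 °C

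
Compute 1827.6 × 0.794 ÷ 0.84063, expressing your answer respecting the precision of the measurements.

1827.6 × 0.794 ÷ 0.84063 = 1726.222476…
Multiplication/division keeps the fewest significant figures: 1827.6 → 5 s.f., 0.794 → 3 s.f., 0.84063 → 5 s.f.; limit is 3.
Rounded to 3 significant figures: 1.73 × 10³.

1.73 × 10³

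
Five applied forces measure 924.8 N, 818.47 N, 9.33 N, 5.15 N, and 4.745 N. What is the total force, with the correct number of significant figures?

1762.5 N

924.8 N + 818.47 N + 9.33 N + 5.15 N + 4.745 N = 1762.495 N.
Addition/subtraction keeps the fewest decimal places: 924.8 → 1 decimal place, 818.47 → 2 decimal places, 9.33 → 2 decimal places, 5.15 → 2 decimal places, 4.745 → 3 decimal places; limit is 1.
Rounded to 1 decimal place: 1762.5 N.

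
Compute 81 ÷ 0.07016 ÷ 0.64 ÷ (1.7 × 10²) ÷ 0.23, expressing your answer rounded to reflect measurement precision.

46

81 ÷ 0.07016 ÷ 0.64 ÷ (1.7 × 10²) ÷ 0.23 = 46.1358692007…
Multiplication/division keeps the fewest significant figures: 81 → 2 s.f., 0.07016 → 4 s.f., 0.64 → 2 s.f., 1.7 × 10² → 2 s.f., 0.23 → 2 s.f.; limit is 2.
Rounded to 2 significant figures: 46.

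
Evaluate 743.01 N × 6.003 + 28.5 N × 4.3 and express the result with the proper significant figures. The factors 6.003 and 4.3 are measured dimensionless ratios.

4.58 × 10³ N

743.01 × 6.003 = 4460.28903 → 4.460 × 10³ N (4 s.f., last digit at the 10^0 place).
28.5 × 4.3 = 122.55 → 1.2 × 10² N (2 s.f., last digit at the 10^1 place).
Sum: 4582.83903 N; keep the coarser place, 10^1.
Result: 4.58 × 10³ N.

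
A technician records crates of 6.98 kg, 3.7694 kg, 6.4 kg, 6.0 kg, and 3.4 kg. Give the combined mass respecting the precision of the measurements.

6.98 kg + 3.7694 kg + 6.4 kg + 6.0 kg + 3.4 kg = 26.5494 kg.
Addition/subtraction keeps the fewest decimal places: 6.98 → 2 decimal places, 3.7694 → 4 decimal places, 6.4 → 1 decimal place, 6.0 → 1 decimal place, 3.4 → 1 decimal place; limit is 1.
Rounded to 1 decimal place: 26.5 kg.

26.5 kg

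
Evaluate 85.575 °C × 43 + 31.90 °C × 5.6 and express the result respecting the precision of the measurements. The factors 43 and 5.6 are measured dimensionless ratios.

85.575 × 43 = 3679.725 → 3.7 × 10^3 °C (2 s.f., last digit at the 10^2 place).
31.90 × 5.6 = 178.64 → 1.8 × 10^2 °C (2 s.f., last digit at the 10^1 place).
Sum: 3858.365 °C; keep the coarser place, 10^2.
Result: 3.9 × 10^3 °C.

3.9 × 10^3 °C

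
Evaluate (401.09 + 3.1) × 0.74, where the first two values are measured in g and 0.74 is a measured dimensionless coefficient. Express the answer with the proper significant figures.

401.09 g + 3.1 g = 404.19 g; the sum is limited to 1 decimal place (4 s.f.).
Carrying full precision, 404.19 × 0.74 = 299.1006 g; 0.74 has 2 s.f., so the result keeps min(4, 2) = 2 s.f.
Rounded to 2 significant figures: 3.0 × 10^2 g.

3.0 × 10^2 g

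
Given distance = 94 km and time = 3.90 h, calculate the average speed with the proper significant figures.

average speed = 94 km ÷ 3.90 h = 24.1025641026… km/h.
94 has 2 significant figures; 3.90 has 3.
Division/multiplication keeps the fewest: 2 significant figures.
Rounded: 24 km/h.

24 km/h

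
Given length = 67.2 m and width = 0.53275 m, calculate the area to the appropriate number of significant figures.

area = 67.2 m × 0.53275 m = 35.8008 m².
67.2 has 3 significant figures; 0.53275 has 5.
Division/multiplication keeps the fewest: 3 significant figures.
Rounded: 35.8 m².

35.8 m²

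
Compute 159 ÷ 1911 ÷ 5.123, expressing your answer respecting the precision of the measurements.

0.0162

159 ÷ 1911 ÷ 5.123 = 0.0162409743849…
Multiplication/division keeps the fewest significant figures: 159 → 3 s.f., 1911 → 4 s.f., 5.123 → 4 s.f.; limit is 3.
Rounded to 3 significant figures: 0.0162.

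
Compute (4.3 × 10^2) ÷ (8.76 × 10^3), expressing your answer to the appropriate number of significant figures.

0.049

(4.3 × 10^2) ÷ (8.76 × 10^3) = 0.0490867579909…
Multiplication/division keeps the fewest significant figures: 4.3 × 10^2 → 2 s.f., 8.76 × 10^3 → 3 s.f.; limit is 2.
Rounded to 2 significant figures: 0.049.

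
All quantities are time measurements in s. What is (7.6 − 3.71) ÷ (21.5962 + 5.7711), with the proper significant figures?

7.6 − 3.71 = 3.89, limited to 1 d.p. → 2 s.f.; 21.5962 + 5.7711 = 27.3673, limited to 4 d.p. → 6 s.f.
Carrying full precision, 3.89 ÷ 27.3673 = 0.142140437676…; keep min(2, 6) = 2 s.f.
Rounded to 2 significant figures: 0.14.

0.14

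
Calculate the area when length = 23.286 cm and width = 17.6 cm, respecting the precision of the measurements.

area = 23.286 cm × 17.6 cm = 409.8336 cm².
23.286 has 5 significant figures; 17.6 has 3.
Division/multiplication keeps the fewest: 3 significant figures.
Rounded: 410. cm².

410. cm²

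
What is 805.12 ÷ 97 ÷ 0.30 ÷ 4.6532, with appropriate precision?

5.9

805.12 ÷ 97 ÷ 0.30 ÷ 4.6532 = 5.94587680562…
Multiplication/division keeps the fewest significant figures: 805.12 → 5 s.f., 97 → 2 s.f., 0.30 → 2 s.f., 4.6532 → 5 s.f.; limit is 2.
Rounded to 2 significant figures: 5.9.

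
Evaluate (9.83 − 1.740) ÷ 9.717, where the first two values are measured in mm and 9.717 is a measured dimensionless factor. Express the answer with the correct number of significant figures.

9.83 mm − 1.740 mm = 8.090 mm; the difference is limited to 2 decimal places (3 s.f.).
Carrying full precision, 8.090 ÷ 9.717 = 0.832561490172… mm; 9.717 has 4 s.f., so the result keeps min(3, 4) = 3 s.f.
Rounded to 3 significant figures: 0.833 mm.

0.833 mm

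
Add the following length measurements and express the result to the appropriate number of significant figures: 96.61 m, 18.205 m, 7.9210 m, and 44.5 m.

167.2 m

96.61 m + 18.205 m + 7.9210 m + 44.5 m = 167.2360 m.
Addition/subtraction keeps the fewest decimal places: 96.61 → 2 decimal places, 18.205 → 3 decimal places, 7.9210 → 4 decimal places, 44.5 → 1 decimal place; limit is 1.
Rounded to 1 decimal place: 167.2 m.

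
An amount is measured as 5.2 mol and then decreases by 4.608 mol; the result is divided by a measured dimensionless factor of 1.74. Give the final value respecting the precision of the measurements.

5.2 mol − 4.608 mol = 0.592 mol; the difference is limited to 1 decimal place (1 s.f.).
Carrying full precision, 0.592 ÷ 1.74 = 0.340229885057… mol; 1.74 has 3 s.f., so the result keeps min(1, 3) = 1 s.f.
Rounded to 1 significant figure: 0.3 mol.

0.3 mol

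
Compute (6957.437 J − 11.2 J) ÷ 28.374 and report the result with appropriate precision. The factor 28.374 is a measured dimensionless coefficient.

244.81 J

6957.437 J − 11.2 J = 6946.237 J; the difference is limited to 1 decimal place (5 s.f.).
Carrying full precision, 6946.237 ÷ 28.374 = 244.809931628… J; 28.374 has 5 s.f., so the result keeps min(5, 5) = 5 s.f.
Rounded to 5 significant figures: 244.81 J.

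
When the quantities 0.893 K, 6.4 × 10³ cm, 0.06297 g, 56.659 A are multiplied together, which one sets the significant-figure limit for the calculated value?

6.4 × 10³ cm

0.893 K → 3 s.f.; 6.4 × 10³ cm → 2 s.f.; 0.06297 g → 4 s.f.; 56.659 A → 5 s.f.
The fewest is 2 significant figures, from 6.4 × 10³ cm.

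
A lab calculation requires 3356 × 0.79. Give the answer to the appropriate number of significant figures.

2.7 × 10^3

3356 × 0.79 = 2651.24
Multiplication/division keeps the fewest significant figures: 3356 → 4 s.f., 0.79 → 2 s.f.; limit is 2.
Rounded to 2 significant figures: 2.7 × 10^3.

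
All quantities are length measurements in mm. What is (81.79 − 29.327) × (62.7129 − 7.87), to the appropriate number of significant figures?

81.79 − 29.327 = 52.463, limited to 2 d.p. → 4 s.f.; 62.7129 − 7.87 = 54.8429, limited to 2 d.p. → 4 s.f.
Carrying full precision, 52.463 × 54.8429 = 2877.2230627; keep min(4, 4) = 4 s.f.
Rounded to 4 significant figures: 2877 mm².

2877 mm²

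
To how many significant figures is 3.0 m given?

3.0: trailing zeros after a decimal point are significant.

2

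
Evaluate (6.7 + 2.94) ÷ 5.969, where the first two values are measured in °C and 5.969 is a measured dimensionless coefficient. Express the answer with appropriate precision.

6.7 °C + 2.94 °C = 9.64 °C; the sum is limited to 1 decimal place (2 s.f.).
Carrying full precision, 9.64 ÷ 5.969 = 1.6150108896… °C; 5.969 has 4 s.f., so the result keeps min(2, 4) = 2 s.f.
Rounded to 2 significant figures: 1.6 °C.

1.6 °C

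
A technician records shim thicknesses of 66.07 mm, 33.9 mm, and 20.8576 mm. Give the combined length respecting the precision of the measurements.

120.8 mm

66.07 mm + 33.9 mm + 20.8576 mm = 120.8276 mm.
Addition/subtraction keeps the fewest decimal places: 66.07 → 2 decimal places, 33.9 → 1 decimal place, 20.8576 → 4 decimal places; limit is 1.
Rounded to 1 decimal place: 120.8 mm.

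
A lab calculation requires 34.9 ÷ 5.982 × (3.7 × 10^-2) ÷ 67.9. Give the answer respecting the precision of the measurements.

34.9 ÷ 5.982 × (3.7 × 10^-2) ÷ 67.9 = 0.00317914962364…
Multiplication/division keeps the fewest significant figures: 34.9 → 3 s.f., 5.982 → 4 s.f., 3.7 × 10^-2 → 2 s.f., 67.9 → 3 s.f.; limit is 2.
Rounded to 2 significant figures: 0.0032.

0.0032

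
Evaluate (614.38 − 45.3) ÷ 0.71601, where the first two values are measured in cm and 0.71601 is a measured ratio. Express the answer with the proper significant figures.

794.8 cm

614.38 cm − 45.3 cm = 569.08 cm; the difference is limited to 1 decimal place (4 s.f.).
Carrying full precision, 569.08 ÷ 0.71601 = 794.793368808… cm; 0.71601 has 5 s.f., so the result keeps min(4, 5) = 4 s.f.
Rounded to 4 significant figures: 794.8 cm.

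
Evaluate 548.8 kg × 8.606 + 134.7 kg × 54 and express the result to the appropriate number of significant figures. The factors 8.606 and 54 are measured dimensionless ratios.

1.20 × 10^4 kg

548.8 × 8.606 = 4722.9728 → 4723 kg (4 s.f., last digit at the 10^0 place).
134.7 × 54 = 7273.8 → 7.3 × 10^3 kg (2 s.f., last digit at the 10^2 place).
Sum: 11996.7728 kg; keep the coarser place, 10^2.
Result: 1.20 × 10^4 kg.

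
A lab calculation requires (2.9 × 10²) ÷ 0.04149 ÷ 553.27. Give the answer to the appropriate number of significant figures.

13

(2.9 × 10²) ÷ 0.04149 ÷ 553.27 = 12.6333183742…
Multiplication/division keeps the fewest significant figures: 2.9 × 10² → 2 s.f., 0.04149 → 4 s.f., 553.27 → 5 s.f.; limit is 2.
Rounded to 2 significant figures: 13.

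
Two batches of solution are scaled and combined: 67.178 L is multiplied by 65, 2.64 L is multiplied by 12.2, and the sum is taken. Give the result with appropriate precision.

4.4 × 10³ L

67.178 × 65 = 4366.57 → 4.4 × 10³ L (2 s.f., last digit at the 10^2 place).
2.64 × 12.2 = 32.208 → 32.2 L (3 s.f., last digit at the 10^-1 place).
Sum: 4398.778 L; keep the coarser place, 10^2.
Result: 4.4 × 10³ L.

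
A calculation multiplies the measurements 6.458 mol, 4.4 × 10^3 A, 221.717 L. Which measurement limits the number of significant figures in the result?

6.458 mol → 4 s.f.; 4.4 × 10^3 A → 2 s.f.; 221.717 L → 6 s.f.
The fewest is 2 significant figures, from 4.4 × 10^3 A.

4.4 × 10^3 A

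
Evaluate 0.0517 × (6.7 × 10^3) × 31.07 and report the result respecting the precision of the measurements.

0.0517 × (6.7 × 10^3) × 31.07 = 10762.3373
Multiplication/division keeps the fewest significant figures: 0.0517 → 3 s.f., 6.7 × 10^3 → 2 s.f., 31.07 → 4 s.f.; limit is 2.
Rounded to 2 significant figures: 1.1 × 10^4.

1.1 × 10^4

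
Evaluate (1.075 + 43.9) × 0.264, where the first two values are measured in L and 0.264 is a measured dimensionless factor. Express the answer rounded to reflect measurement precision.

1.075 L + 43.9 L = 44.975 L; the sum is limited to 1 decimal place (3 s.f.).
Carrying full precision, 44.975 × 0.264 = 11.8734 L; 0.264 has 3 s.f., so the result keeps min(3, 3) = 3 s.f.
Rounded to 3 significant figures: 11.9 L.

11.9 L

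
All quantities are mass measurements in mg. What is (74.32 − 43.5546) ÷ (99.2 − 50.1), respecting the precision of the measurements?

0.627

74.32 − 43.5546 = 30.7654, limited to 2 d.p. → 4 s.f.; 99.2 − 50.1 = 49.1, limited to 1 d.p. → 3 s.f.
Carrying full precision, 30.7654 ÷ 49.1 = 0.626586558045…; keep min(4, 3) = 3 s.f.
Rounded to 3 significant figures: 0.627.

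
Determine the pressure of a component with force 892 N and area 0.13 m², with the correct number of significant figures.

6.9 × 10^3 Pa

pressure = 892 N ÷ 0.13 m² = 6861.53846154… Pa.
892 has 3 significant figures; 0.13 has 2.
Division/multiplication keeps the fewest: 2 significant figures.
Rounded: 6.9 × 10^3 Pa.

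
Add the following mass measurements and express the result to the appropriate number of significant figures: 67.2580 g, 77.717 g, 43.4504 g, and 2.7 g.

67.2580 g + 77.717 g + 43.4504 g + 2.7 g = 191.1254 g.
Addition/subtraction keeps the fewest decimal places: 67.2580 → 4 decimal places, 77.717 → 3 decimal places, 43.4504 → 4 decimal places, 2.7 → 1 decimal place; limit is 1.
Rounded to 1 decimal place: 191.1 g.

191.1 g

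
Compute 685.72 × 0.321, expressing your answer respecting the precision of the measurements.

2.20 × 10^2

685.72 × 0.321 = 220.11612
Multiplication/division keeps the fewest significant figures: 685.72 → 5 s.f., 0.321 → 3 s.f.; limit is 3.
Rounded to 3 significant figures: 2.20 × 10^2.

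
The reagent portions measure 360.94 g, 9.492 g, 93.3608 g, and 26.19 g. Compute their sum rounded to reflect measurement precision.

360.94 g + 9.492 g + 93.3608 g + 26.19 g = 489.9828 g.
Addition/subtraction keeps the fewest decimal places: 360.94 → 2 decimal places, 9.492 → 3 decimal places, 93.3608 → 4 decimal places, 26.19 → 2 decimal places; limit is 2.
Rounded to 2 decimal places: 489.98 g.

489.98 g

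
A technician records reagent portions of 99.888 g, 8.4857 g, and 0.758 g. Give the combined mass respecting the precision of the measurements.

109.132 g

99.888 g + 8.4857 g + 0.758 g = 109.1317 g.
Addition/subtraction keeps the fewest decimal places: 99.888 → 3 decimal places, 8.4857 → 4 decimal places, 0.758 → 3 decimal places; limit is 3.
Rounded to 3 decimal places: 109.132 g.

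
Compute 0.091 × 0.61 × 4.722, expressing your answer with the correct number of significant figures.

0.26

0.091 × 0.61 × 4.722 = 0.26211822
Multiplication/division keeps the fewest significant figures: 0.091 → 2 s.f., 0.61 → 2 s.f., 4.722 → 4 s.f.; limit is 2.
Rounded to 2 significant figures: 0.26.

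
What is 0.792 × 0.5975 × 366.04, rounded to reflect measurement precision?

0.792 × 0.5975 × 366.04 = 173.2174488
Multiplication/division keeps the fewest significant figures: 0.792 → 3 s.f., 0.5975 → 4 s.f., 366.04 → 5 s.f.; limit is 3.
Rounded to 3 significant figures: 173.

173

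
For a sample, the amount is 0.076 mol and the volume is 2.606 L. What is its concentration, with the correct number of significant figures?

concentration = 0.076 mol ÷ 2.606 L = 0.0291634689179… mol/L.
0.076 has 2 significant figures; 2.606 has 4.
Division/multiplication keeps the fewest: 2 significant figures.
Rounded: 0.029 mol/L.

0.029 mol/L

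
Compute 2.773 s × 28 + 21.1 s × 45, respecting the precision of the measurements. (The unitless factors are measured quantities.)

1.03 × 10^3 s

2.773 × 28 = 77.644 → 78 s (2 s.f., last digit at the 10^0 place).
21.1 × 45 = 949.5 → 9.5 × 10^2 s (2 s.f., last digit at the 10^1 place).
Sum: 1027.144 s; keep the coarser place, 10^1.
Result: 1.03 × 10^3 s.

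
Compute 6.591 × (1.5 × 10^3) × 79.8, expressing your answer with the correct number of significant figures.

7.9 × 10^5

6.591 × (1.5 × 10^3) × 79.8 = 788942.7
Multiplication/division keeps the fewest significant figures: 6.591 → 4 s.f., 1.5 × 10^3 → 2 s.f., 79.8 → 3 s.f.; limit is 2.
Rounded to 2 significant figures: 7.9 × 10^5.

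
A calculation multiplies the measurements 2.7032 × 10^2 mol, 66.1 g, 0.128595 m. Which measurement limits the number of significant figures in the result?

66.1 g

2.7032 × 10^2 mol → 5 s.f.; 66.1 g → 3 s.f.; 0.128595 m → 6 s.f.
The fewest is 3 significant figures, from 66.1 g.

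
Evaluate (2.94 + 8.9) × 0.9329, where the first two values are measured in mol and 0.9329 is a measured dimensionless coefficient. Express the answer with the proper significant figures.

2.94 mol + 8.9 mol = 11.84 mol; the sum is limited to 1 decimal place (3 s.f.).
Carrying full precision, 11.84 × 0.9329 = 11.045536 mol; 0.9329 has 4 s.f., so the result keeps min(3, 4) = 3 s.f.
Rounded to 3 significant figures: 11.0 mol.

11.0 mol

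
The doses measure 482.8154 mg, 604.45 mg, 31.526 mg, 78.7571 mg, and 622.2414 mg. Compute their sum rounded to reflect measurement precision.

1.81979 × 10^3 mg

482.8154 mg + 604.45 mg + 31.526 mg + 78.7571 mg + 622.2414 mg = 1819.7899 mg.
Addition/subtraction keeps the fewest decimal places: 482.8154 → 4 decimal places, 604.45 → 2 decimal places, 31.526 → 3 decimal places, 78.7571 → 4 decimal places, 622.2414 → 4 decimal places; limit is 2.
Rounded to 2 decimal places: 1.81979 × 10^3 mg.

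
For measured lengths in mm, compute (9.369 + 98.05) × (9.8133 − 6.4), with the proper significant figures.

9.369 + 98.05 = 107.419, limited to 2 d.p. → 5 s.f.; 9.8133 − 6.4 = 3.4133, limited to 1 d.p. → 2 s.f.
Carrying full precision, 107.419 × 3.4133 = 366.6532727; keep min(5, 2) = 2 s.f.
Rounded to 2 significant figures: 3.7 × 10² mm².

3.7 × 10² mm²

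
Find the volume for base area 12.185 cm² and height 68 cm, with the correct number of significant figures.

volume = 12.185 cm² × 68 cm = 828.58 cm³.
12.185 has 5 significant figures; 68 has 2.
Division/multiplication keeps the fewest: 2 significant figures.
Rounded: 8.3 × 10^2 cm³.

8.3 × 10^2 cm³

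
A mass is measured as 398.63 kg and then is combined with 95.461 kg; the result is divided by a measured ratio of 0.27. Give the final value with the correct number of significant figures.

1.8 × 10^3 kg

398.63 kg + 95.461 kg = 494.091 kg; the sum is limited to 2 decimal places (5 s.f.).
Carrying full precision, 494.091 ÷ 0.27 = 1829.96666667… kg; 0.27 has 2 s.f., so the result keeps min(5, 2) = 2 s.f.
Rounded to 2 significant figures: 1.8 × 10^3 kg.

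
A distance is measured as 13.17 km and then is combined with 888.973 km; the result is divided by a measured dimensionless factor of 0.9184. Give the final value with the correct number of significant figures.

982.3 km

13.17 km + 888.973 km = 902.143 km; the sum is limited to 2 decimal places (5 s.f.).
Carrying full precision, 902.143 ÷ 0.9184 = 982.298562718… km; 0.9184 has 4 s.f., so the result keeps min(5, 4) = 4 s.f.
Rounded to 4 significant figures: 982.3 km.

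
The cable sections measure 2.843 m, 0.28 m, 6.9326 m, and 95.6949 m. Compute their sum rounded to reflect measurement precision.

105.75 m

2.843 m + 0.28 m + 6.9326 m + 95.6949 m = 105.7505 m.
Addition/subtraction keeps the fewest decimal places: 2.843 → 3 decimal places, 0.28 → 2 decimal places, 6.9326 → 4 decimal places, 95.6949 → 4 decimal places; limit is 2.
Rounded to 2 decimal places: 105.75 m.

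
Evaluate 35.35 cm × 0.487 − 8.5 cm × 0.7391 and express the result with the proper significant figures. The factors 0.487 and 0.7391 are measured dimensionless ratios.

35.35 × 0.487 = 17.21545 → 17.2 cm (3 s.f., last digit at the 10^-1 place).
8.5 × 0.7391 = 6.28235 → 6.3 cm (2 s.f., last digit at the 10^-1 place).
Difference: 10.9331 cm; keep the coarser place, 10^-1.
Result: 10.9 cm.

10.9 cm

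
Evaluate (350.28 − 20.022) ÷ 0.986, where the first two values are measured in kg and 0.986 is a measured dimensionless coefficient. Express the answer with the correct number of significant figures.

335 kg

350.28 kg − 20.022 kg = 330.258 kg; the difference is limited to 2 decimal places (5 s.f.).
Carrying full precision, 330.258 ÷ 0.986 = 334.947261663… kg; 0.986 has 3 s.f., so the result keeps min(5, 3) = 3 s.f.
Rounded to 3 significant figures: 335 kg.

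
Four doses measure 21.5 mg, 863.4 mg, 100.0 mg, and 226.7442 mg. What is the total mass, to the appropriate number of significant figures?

1211.6 mg

21.5 mg + 863.4 mg + 100.0 mg + 226.7442 mg = 1211.6442 mg.
Addition/subtraction keeps the fewest decimal places: 21.5 → 1 decimal place, 863.4 → 1 decimal place, 100.0 → 1 decimal place, 226.7442 → 4 decimal places; limit is 1.
Rounded to 1 decimal place: 1211.6 mg.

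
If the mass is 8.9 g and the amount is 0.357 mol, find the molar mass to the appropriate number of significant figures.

25 g/mol

molar mass = 8.9 g ÷ 0.357 mol = 24.9299719888… g/mol.
8.9 has 2 significant figures; 0.357 has 3.
Division/multiplication keeps the fewest: 2 significant figures.
Rounded: 25 g/mol.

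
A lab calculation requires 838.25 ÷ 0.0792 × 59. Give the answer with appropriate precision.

838.25 ÷ 0.0792 × 59 = 624453.914141…
Multiplication/division keeps the fewest significant figures: 838.25 → 5 s.f., 0.0792 → 3 s.f., 59 → 2 s.f.; limit is 2.
Rounded to 2 significant figures: 6.2 × 10^5.

6.2 × 10^5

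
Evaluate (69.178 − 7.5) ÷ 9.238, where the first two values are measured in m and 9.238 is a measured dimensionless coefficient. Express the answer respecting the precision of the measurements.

6.68 m

69.178 m − 7.5 m = 61.678 m; the difference is limited to 1 decimal place (3 s.f.).
Carrying full precision, 61.678 ÷ 9.238 = 6.67655336653… m; 9.238 has 4 s.f., so the result keeps min(3, 4) = 3 s.f.
Rounded to 3 significant figures: 6.68 m.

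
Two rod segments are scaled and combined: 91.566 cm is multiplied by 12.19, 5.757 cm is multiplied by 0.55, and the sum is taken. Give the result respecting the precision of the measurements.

1119 cm

91.566 × 12.19 = 1116.18954 → 1.116 × 10^3 cm (4 s.f., last digit at the 10^0 place).
5.757 × 0.55 = 3.16635 → 3.2 cm (2 s.f., last digit at the 10^-1 place).
Sum: 1119.35589 cm; keep the coarser place, 10^0.
Result: 1119 cm.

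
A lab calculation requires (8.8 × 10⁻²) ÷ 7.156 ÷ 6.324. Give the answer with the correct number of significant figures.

0.0019

(8.8 × 10⁻²) ÷ 7.156 ÷ 6.324 = 0.00194455610911…
Multiplication/division keeps the fewest significant figures: 8.8 × 10⁻² → 2 s.f., 7.156 → 4 s.f., 6.324 → 4 s.f.; limit is 2.
Rounded to 2 significant figures: 0.0019.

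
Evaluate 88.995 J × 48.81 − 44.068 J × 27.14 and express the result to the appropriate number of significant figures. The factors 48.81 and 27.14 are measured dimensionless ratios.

88.995 × 48.81 = 4343.84595 → 4344 J (4 s.f., last digit at the 10^0 place).
44.068 × 27.14 = 1196.00552 → 1196 J (4 s.f., last digit at the 10^0 place).
Difference: 3147.84043 J; keep the coarser place, 10^0.
Result: 3148 J.

3148 J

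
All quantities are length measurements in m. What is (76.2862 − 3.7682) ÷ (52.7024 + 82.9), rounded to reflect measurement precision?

0.5348

76.2862 − 3.7682 = 72.5180, limited to 4 d.p. → 6 s.f.; 52.7024 + 82.9 = 135.6024, limited to 1 d.p. → 4 s.f.
Carrying full precision, 72.5180 ÷ 135.6024 = 0.53478404512…; keep min(6, 4) = 4 s.f.
Rounded to 4 significant figures: 0.5348.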